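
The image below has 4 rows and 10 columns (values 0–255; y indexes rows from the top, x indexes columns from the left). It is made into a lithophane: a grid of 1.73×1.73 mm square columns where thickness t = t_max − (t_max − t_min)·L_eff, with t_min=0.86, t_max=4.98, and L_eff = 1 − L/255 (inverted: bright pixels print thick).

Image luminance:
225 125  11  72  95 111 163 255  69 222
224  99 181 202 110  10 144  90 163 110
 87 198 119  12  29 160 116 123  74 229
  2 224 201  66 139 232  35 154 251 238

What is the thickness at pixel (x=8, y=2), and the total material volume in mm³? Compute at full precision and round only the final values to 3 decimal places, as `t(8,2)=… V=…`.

t(8,2)=2.056 V=362.627

span = t_max - t_min = 4.98 - 0.86 = 4.120
L(8,2) = 74, L_eff = 1 - 74/255 = 0.709804 (inverted)
t(8,2) = 4.98 - 4.120·0.709804 = 2.056
Σt over all 4·10 pixels = 51494/425 ≈ 121.1623529
V = pitch²·Σt = 1.73²·51494/425 = 362.627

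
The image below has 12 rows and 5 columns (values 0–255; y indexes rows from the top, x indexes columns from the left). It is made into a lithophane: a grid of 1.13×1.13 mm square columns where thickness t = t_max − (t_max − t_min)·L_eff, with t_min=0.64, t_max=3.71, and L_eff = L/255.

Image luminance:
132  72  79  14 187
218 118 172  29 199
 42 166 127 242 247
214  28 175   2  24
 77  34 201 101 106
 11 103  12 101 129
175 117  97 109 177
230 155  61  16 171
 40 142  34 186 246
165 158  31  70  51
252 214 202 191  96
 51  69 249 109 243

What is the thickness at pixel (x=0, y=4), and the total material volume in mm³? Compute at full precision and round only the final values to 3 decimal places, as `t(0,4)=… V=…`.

span = t_max - t_min = 3.71 - 0.64 = 3.070
L(0,4) = 77, L_eff = 77/255 = 0.301961
t(0,4) = 3.71 - 3.070·0.301961 = 2.783
Σt over all 12·5 pixels = 3383317/25500 ≈ 132.6790980
V = pitch²·Σt = 1.13²·3383317/25500 = 169.418

t(0,4)=2.783 V=169.418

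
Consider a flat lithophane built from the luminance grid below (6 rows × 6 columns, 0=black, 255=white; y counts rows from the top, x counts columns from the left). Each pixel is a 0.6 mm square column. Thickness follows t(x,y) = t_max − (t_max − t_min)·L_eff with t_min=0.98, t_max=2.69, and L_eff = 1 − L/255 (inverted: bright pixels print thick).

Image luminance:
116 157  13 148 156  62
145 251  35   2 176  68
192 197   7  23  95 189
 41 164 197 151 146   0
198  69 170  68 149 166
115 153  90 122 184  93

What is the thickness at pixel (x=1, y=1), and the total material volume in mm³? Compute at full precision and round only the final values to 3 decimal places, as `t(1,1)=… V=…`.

span = t_max - t_min = 2.69 - 0.98 = 1.710
L(1,1) = 251, L_eff = 1 - 251/255 = 0.015686 (inverted)
t(1,1) = 2.69 - 1.710·0.015686 = 2.663
Σt over all 6·6 pixels = 136359/2125 ≈ 64.1689412
V = pitch²·Σt = 0.6²·136359/2125 = 23.101

t(1,1)=2.663 V=23.101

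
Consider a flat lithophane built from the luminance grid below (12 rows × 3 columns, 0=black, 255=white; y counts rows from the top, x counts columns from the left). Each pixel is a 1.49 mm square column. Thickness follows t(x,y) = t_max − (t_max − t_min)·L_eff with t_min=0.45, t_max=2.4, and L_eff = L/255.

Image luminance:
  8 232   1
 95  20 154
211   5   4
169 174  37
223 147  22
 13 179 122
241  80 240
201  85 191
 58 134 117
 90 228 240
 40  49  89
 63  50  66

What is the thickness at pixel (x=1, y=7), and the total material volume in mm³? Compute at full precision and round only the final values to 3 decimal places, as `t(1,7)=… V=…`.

span = t_max - t_min = 2.4 - 0.45 = 1.950
L(1,7) = 85, L_eff = 85/255 = 0.333333
t(1,7) = 2.4 - 1.950·0.333333 = 1.750
Σt over all 12·3 pixels = 46933/850 ≈ 55.2152941
V = pitch²·Σt = 1.49²·46933/850 = 122.583

t(1,7)=1.750 V=122.583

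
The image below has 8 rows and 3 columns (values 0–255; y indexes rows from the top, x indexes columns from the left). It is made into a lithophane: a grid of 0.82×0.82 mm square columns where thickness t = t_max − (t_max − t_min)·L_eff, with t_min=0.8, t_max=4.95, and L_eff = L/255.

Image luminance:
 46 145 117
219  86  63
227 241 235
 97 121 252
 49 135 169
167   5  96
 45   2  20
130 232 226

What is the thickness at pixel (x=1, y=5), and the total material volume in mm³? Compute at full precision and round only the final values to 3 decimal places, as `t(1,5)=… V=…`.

span = t_max - t_min = 4.95 - 0.8 = 4.150
L(1,5) = 5, L_eff = 5/255 = 0.019608
t(1,5) = 4.95 - 4.150·0.019608 = 4.869
Σt over all 8·3 pixels = 69301/1020 ≈ 67.9421569
V = pitch²·Σt = 0.82²·69301/1020 = 45.684

t(1,5)=4.869 V=45.684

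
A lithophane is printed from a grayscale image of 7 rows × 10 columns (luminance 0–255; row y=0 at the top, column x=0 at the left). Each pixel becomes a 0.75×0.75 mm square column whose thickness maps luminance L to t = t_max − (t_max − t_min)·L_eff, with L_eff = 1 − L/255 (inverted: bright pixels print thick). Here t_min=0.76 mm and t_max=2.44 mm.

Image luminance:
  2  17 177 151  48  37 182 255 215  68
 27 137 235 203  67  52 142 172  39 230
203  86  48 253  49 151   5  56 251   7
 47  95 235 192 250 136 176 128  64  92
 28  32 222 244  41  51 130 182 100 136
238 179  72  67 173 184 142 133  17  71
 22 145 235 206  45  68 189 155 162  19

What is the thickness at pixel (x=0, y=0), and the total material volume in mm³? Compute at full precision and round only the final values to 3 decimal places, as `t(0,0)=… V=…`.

t(0,0)=0.773 V=62.048

span = t_max - t_min = 2.44 - 0.76 = 1.680
L(0,0) = 2, L_eff = 1 - 2/255 = 0.992157 (inverted)
t(0,0) = 2.44 - 1.680·0.992157 = 0.773
Σt over all 7·10 pixels = 234402/2125 ≈ 110.3068235
V = pitch²·Σt = 0.75²·234402/2125 = 62.048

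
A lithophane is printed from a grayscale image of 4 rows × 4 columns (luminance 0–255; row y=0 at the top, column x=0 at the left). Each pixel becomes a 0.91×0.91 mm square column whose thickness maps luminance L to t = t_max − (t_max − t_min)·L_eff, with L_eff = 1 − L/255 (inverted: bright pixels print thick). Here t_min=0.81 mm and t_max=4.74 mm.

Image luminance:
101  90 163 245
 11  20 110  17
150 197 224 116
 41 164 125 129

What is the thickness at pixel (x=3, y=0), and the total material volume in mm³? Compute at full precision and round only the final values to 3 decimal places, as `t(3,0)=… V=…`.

span = t_max - t_min = 4.74 - 0.81 = 3.930
L(3,0) = 245, L_eff = 1 - 245/255 = 0.039216 (inverted)
t(3,0) = 4.74 - 3.930·0.039216 = 4.586
Σt over all 4·4 pixels = 359453/8500 ≈ 42.2885882
V = pitch²·Σt = 0.91²·359453/8500 = 35.019

t(3,0)=4.586 V=35.019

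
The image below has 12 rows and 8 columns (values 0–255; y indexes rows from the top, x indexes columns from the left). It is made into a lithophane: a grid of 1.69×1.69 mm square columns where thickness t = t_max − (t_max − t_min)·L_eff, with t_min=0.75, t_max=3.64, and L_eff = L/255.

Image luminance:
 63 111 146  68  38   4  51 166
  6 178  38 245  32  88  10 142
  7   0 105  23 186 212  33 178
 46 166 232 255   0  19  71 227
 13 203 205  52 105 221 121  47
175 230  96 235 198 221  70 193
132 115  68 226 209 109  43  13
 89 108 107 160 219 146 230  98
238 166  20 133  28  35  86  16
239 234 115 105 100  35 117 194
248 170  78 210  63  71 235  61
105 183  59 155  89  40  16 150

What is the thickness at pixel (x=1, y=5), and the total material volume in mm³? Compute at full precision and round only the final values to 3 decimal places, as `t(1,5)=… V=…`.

t(1,5)=1.033 V=629.125

span = t_max - t_min = 3.64 - 0.75 = 2.890
L(1,5) = 230, L_eff = 230/255 = 0.901961
t(1,5) = 3.64 - 2.890·0.901961 = 1.033
Σt over all 12·8 pixels = 220.274
V = pitch²·Σt = 1.69²·220.274 = 629.125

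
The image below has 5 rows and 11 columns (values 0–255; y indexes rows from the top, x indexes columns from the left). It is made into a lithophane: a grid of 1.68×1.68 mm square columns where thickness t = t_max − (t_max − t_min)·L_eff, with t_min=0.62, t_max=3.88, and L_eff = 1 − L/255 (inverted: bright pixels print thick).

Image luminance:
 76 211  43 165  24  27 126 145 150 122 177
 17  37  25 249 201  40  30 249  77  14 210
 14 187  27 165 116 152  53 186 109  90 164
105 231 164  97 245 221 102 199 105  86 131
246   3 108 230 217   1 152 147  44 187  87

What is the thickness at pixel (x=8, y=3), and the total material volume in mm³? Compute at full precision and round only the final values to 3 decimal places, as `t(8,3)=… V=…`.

span = t_max - t_min = 3.88 - 0.62 = 3.260
L(8,3) = 105, L_eff = 1 - 105/255 = 0.588235 (inverted)
t(8,3) = 3.88 - 3.260·0.588235 = 1.962
Σt over all 5·11 pixels = 513631/4250 ≈ 120.8543529
V = pitch²·Σt = 1.68²·513631/4250 = 341.099

t(8,3)=1.962 V=341.099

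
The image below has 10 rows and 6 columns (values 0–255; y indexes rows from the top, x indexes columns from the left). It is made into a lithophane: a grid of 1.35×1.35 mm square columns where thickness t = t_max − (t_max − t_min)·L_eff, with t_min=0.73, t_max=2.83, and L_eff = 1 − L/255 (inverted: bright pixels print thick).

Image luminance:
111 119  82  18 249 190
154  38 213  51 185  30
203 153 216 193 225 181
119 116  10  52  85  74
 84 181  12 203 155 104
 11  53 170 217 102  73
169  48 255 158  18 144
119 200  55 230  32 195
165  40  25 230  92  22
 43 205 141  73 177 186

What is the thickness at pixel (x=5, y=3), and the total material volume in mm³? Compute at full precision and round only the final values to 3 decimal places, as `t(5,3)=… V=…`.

t(5,3)=1.339 V=191.701

span = t_max - t_min = 2.83 - 0.73 = 2.100
L(5,3) = 74, L_eff = 1 - 74/255 = 0.709804 (inverted)
t(5,3) = 2.83 - 2.100·0.709804 = 1.339
Σt over all 10·6 pixels = 44704/425 ≈ 105.1858824
V = pitch²·Σt = 1.35²·44704/425 = 191.701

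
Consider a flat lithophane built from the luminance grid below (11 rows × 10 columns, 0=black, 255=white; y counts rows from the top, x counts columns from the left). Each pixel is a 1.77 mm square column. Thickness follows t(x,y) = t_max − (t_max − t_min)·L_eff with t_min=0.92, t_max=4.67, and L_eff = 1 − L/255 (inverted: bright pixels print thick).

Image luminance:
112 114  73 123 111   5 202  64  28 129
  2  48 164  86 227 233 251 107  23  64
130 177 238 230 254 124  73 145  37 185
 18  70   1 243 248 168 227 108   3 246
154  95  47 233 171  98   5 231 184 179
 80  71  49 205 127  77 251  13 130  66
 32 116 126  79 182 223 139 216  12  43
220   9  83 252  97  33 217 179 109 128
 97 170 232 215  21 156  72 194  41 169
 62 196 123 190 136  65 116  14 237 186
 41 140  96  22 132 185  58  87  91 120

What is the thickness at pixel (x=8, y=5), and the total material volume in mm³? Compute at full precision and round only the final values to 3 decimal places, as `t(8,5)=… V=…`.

t(8,5)=2.832 V=948.974

span = t_max - t_min = 4.67 - 0.92 = 3.750
L(8,5) = 130, L_eff = 1 - 130/255 = 0.490196 (inverted)
t(8,5) = 4.67 - 3.750·0.490196 = 2.832
Σt over all 11·10 pixels = 25747/85 ≈ 302.9058824
V = pitch²·Σt = 1.77²·25747/85 = 948.974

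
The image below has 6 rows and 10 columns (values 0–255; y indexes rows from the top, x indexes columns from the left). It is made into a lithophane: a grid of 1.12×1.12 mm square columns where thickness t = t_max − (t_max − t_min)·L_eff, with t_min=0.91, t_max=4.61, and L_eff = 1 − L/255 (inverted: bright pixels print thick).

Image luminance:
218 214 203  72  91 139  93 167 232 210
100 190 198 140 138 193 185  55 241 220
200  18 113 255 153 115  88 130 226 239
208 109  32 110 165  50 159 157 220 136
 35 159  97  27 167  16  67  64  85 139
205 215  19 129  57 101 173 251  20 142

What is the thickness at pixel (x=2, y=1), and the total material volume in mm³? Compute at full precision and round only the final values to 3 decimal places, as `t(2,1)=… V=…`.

t(2,1)=3.783 V=220.469

span = t_max - t_min = 4.61 - 0.91 = 3.700
L(2,1) = 198, L_eff = 1 - 198/255 = 0.223529 (inverted)
t(2,1) = 4.61 - 3.700·0.223529 = 3.783
Σt over all 6·10 pixels = 44818/255 ≈ 175.7568627
V = pitch²·Σt = 1.12²·44818/255 = 220.469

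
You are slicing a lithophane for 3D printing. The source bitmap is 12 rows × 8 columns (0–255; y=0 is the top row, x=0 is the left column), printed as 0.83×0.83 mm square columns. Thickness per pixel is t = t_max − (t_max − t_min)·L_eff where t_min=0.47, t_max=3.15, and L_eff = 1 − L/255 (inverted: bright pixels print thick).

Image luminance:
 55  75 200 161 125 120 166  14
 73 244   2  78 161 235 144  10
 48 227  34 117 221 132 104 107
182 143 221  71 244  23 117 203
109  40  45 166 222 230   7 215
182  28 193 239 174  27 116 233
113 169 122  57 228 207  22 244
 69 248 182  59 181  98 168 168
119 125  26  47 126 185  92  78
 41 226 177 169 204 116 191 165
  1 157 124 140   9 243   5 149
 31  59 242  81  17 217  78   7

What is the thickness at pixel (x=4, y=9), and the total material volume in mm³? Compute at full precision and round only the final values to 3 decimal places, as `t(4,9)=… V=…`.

t(4,9)=2.614 V=119.884

span = t_max - t_min = 3.15 - 0.47 = 2.680
L(4,9) = 204, L_eff = 1 - 204/255 = 0.200000 (inverted)
t(4,9) = 3.15 - 2.680·0.200000 = 2.614
Σt over all 12·8 pixels = 221879/1275 ≈ 174.0227451
V = pitch²·Σt = 0.83²·221879/1275 = 119.884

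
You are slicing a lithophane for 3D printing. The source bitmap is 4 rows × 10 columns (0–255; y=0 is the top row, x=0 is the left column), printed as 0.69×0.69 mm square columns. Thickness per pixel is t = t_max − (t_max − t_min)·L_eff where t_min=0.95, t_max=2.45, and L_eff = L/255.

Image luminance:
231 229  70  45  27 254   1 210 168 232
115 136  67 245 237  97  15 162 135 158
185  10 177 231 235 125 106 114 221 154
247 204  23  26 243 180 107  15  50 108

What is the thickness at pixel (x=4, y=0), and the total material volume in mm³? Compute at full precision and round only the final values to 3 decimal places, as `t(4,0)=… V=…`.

t(4,0)=2.291 V=30.989

span = t_max - t_min = 2.45 - 0.95 = 1.500
L(4,0) = 27, L_eff = 27/255 = 0.105882
t(4,0) = 2.45 - 1.500·0.105882 = 2.291
Σt over all 4·10 pixels = 2213/34 ≈ 65.0882353
V = pitch²·Σt = 0.69²·2213/34 = 30.989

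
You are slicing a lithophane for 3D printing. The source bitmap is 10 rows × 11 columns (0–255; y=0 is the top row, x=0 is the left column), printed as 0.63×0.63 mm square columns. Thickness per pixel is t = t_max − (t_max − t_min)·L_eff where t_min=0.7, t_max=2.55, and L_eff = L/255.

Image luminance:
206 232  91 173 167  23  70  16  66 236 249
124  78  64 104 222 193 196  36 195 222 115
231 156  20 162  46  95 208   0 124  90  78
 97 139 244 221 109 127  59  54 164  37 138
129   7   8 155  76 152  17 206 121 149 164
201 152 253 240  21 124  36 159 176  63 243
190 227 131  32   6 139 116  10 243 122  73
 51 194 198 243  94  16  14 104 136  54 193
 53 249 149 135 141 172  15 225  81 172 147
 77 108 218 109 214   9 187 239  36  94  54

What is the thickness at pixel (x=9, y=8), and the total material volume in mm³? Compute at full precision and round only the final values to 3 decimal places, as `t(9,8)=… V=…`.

t(9,8)=1.302 V=71.021

span = t_max - t_min = 2.55 - 0.7 = 1.850
L(9,8) = 172, L_eff = 172/255 = 0.674510
t(9,8) = 2.55 - 1.850·0.674510 = 1.302
Σt over all 10·11 pixels = 912587/5100 ≈ 178.9386275
V = pitch²·Σt = 0.63²·912587/5100 = 71.021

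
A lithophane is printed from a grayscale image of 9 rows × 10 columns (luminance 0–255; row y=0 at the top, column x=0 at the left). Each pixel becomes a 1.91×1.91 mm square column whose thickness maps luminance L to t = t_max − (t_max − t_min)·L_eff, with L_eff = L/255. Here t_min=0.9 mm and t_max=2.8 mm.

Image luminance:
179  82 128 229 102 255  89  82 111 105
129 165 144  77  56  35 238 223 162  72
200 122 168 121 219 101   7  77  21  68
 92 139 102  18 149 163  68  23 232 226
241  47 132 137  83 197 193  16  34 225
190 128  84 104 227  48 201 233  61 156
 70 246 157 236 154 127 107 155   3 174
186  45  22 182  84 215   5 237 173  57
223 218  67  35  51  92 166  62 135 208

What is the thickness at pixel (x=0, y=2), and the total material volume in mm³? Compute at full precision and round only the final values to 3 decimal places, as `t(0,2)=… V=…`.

t(0,2)=1.310 V=603.793

span = t_max - t_min = 2.8 - 0.9 = 1.900
L(0,2) = 200, L_eff = 200/255 = 0.784314
t(0,2) = 2.8 - 1.900·0.784314 = 1.310
Σt over all 9·10 pixels = 211024/1275 ≈ 165.5090196
V = pitch²·Σt = 1.91²·211024/1275 = 603.793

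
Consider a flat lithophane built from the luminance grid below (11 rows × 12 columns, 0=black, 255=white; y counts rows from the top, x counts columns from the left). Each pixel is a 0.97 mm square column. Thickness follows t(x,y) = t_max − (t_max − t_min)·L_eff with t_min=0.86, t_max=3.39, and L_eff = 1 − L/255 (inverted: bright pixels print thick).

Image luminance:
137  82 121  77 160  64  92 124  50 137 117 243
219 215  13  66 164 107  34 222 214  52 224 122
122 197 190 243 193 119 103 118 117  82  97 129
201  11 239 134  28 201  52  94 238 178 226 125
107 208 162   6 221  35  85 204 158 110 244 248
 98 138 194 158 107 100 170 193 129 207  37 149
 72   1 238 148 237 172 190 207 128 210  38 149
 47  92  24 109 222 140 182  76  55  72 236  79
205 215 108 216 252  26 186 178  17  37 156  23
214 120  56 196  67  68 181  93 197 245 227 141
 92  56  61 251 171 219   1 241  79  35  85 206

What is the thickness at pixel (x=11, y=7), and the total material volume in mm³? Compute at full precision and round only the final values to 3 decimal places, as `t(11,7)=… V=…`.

t(11,7)=1.644 V=274.901

span = t_max - t_min = 3.39 - 0.86 = 2.530
L(11,7) = 79, L_eff = 1 - 79/255 = 0.690196 (inverted)
t(11,7) = 3.39 - 2.530·0.690196 = 1.644
Σt over all 11·12 pixels = 1241713/4250 ≈ 292.1677647
V = pitch²·Σt = 0.97²·1241713/4250 = 274.901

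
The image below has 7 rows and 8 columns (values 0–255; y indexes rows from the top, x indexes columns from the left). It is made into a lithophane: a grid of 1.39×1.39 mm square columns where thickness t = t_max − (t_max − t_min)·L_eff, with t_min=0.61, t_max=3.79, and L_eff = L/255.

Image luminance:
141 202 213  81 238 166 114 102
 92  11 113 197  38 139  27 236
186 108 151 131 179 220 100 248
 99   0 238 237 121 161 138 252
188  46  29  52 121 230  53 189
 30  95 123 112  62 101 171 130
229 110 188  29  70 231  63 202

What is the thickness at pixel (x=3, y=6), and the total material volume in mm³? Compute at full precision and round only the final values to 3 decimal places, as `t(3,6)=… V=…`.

span = t_max - t_min = 3.79 - 0.61 = 3.180
L(3,6) = 29, L_eff = 29/255 = 0.113725
t(3,6) = 3.79 - 3.180·0.113725 = 3.428
Σt over all 7·8 pixels = 502771/4250 ≈ 118.2990588
V = pitch²·Σt = 1.39²·502771/4250 = 228.566

t(3,6)=3.428 V=228.566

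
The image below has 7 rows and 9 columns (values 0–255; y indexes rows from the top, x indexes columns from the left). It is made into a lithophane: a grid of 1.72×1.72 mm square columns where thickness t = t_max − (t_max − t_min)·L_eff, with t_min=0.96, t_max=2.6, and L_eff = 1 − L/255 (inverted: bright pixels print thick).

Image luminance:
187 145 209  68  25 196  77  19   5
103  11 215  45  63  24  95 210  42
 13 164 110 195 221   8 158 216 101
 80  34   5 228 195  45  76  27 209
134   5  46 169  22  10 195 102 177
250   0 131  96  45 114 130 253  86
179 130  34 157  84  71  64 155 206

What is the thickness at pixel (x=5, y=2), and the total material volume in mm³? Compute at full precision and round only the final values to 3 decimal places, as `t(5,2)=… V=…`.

span = t_max - t_min = 2.6 - 0.96 = 1.640
L(5,2) = 8, L_eff = 1 - 8/255 = 0.968627 (inverted)
t(5,2) = 2.6 - 1.640·0.968627 = 1.011
Σt over all 7·9 pixels = 667189/6375 ≈ 104.6570980
V = pitch²·Σt = 1.72²·667189/6375 = 309.618

t(5,2)=1.011 V=309.618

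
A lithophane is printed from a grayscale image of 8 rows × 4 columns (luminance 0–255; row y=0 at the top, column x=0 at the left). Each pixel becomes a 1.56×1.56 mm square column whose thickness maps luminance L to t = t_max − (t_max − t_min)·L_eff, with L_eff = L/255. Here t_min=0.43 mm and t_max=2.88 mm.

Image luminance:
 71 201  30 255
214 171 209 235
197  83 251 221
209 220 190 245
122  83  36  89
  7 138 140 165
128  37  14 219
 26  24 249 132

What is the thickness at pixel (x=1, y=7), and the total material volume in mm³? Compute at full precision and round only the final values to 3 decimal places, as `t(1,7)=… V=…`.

t(1,7)=2.649 V=116.468

span = t_max - t_min = 2.88 - 0.43 = 2.450
L(1,7) = 24, L_eff = 24/255 = 0.094118
t(1,7) = 2.88 - 2.450·0.094118 = 2.649
Σt over all 8·4 pixels = 81359/1700 ≈ 47.8582353
V = pitch²·Σt = 1.56²·81359/1700 = 116.468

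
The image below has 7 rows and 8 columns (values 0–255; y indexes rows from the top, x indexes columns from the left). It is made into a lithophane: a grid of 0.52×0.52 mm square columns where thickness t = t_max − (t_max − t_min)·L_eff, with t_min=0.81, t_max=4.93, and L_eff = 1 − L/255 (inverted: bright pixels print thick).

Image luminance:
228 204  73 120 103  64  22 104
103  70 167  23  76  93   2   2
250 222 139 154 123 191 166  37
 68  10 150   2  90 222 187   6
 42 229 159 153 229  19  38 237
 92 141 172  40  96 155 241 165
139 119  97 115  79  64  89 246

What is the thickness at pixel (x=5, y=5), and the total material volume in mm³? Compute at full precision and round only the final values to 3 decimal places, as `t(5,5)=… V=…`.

span = t_max - t_min = 4.93 - 0.81 = 4.120
L(5,5) = 155, L_eff = 1 - 155/255 = 0.392157 (inverted)
t(5,5) = 4.93 - 4.120·0.392157 = 3.314
Σt over all 7·8 pixels = 323917/2125 ≈ 152.4315294
V = pitch²·Σt = 0.52²·323917/2125 = 41.217

t(5,5)=3.314 V=41.217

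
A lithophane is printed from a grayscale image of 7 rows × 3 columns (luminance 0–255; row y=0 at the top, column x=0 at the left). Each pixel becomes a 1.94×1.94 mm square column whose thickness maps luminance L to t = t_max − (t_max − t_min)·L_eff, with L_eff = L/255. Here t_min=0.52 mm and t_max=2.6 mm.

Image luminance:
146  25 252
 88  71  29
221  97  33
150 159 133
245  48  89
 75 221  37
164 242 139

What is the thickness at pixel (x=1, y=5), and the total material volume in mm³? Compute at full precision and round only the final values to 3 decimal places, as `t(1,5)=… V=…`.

span = t_max - t_min = 2.6 - 0.52 = 2.080
L(1,5) = 221, L_eff = 221/255 = 0.866667
t(1,5) = 2.6 - 2.080·0.866667 = 0.797
Σt over all 7·3 pixels = 69849/2125 ≈ 32.8701176
V = pitch²·Σt = 1.94²·69849/2125 = 123.710

t(1,5)=0.797 V=123.710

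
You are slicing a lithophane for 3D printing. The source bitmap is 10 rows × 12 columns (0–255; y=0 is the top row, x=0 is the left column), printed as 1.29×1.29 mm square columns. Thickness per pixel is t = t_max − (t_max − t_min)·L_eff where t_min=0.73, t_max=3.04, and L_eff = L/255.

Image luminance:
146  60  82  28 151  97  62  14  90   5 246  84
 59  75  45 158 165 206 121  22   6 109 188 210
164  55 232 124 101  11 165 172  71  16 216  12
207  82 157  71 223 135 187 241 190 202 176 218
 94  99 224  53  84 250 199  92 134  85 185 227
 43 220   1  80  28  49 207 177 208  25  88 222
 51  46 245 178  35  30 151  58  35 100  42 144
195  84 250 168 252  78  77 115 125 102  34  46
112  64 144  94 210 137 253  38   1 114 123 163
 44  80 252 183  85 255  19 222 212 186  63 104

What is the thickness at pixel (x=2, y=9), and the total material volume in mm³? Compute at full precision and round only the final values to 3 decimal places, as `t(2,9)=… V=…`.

span = t_max - t_min = 3.04 - 0.73 = 2.310
L(2,9) = 252, L_eff = 252/255 = 0.988235
t(2,9) = 3.04 - 2.310·0.988235 = 0.757
Σt over all 10·12 pixels = 196659/850 ≈ 231.3635294
V = pitch²·Σt = 1.29²·196659/850 = 385.012

t(2,9)=0.757 V=385.012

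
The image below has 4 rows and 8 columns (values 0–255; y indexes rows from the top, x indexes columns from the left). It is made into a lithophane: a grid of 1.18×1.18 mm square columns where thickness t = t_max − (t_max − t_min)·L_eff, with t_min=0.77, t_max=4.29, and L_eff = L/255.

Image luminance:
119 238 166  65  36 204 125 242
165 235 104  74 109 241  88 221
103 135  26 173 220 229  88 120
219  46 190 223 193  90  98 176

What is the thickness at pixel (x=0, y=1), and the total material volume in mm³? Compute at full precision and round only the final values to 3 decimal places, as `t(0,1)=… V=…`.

t(0,1)=2.012 V=99.639

span = t_max - t_min = 4.29 - 0.77 = 3.520
L(0,1) = 165, L_eff = 165/255 = 0.647059
t(0,1) = 4.29 - 3.520·0.647059 = 2.012
Σt over all 4·8 pixels = 152064/2125 ≈ 71.5595294
V = pitch²·Σt = 1.18²·152064/2125 = 99.639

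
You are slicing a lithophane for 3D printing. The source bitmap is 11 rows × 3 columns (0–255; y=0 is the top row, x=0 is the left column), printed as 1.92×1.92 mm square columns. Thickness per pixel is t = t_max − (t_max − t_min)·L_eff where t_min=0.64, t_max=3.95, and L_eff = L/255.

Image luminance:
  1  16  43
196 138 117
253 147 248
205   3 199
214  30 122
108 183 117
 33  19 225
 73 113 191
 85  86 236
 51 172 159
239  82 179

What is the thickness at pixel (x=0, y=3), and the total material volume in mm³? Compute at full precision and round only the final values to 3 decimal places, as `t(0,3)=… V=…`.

t(0,3)=1.289 V=275.577

span = t_max - t_min = 3.95 - 0.64 = 3.310
L(0,3) = 205, L_eff = 205/255 = 0.803922
t(0,3) = 3.95 - 3.310·0.803922 = 1.289
Σt over all 11·3 pixels = 476563/6375 ≈ 74.7549804
V = pitch²·Σt = 1.92²·476563/6375 = 275.577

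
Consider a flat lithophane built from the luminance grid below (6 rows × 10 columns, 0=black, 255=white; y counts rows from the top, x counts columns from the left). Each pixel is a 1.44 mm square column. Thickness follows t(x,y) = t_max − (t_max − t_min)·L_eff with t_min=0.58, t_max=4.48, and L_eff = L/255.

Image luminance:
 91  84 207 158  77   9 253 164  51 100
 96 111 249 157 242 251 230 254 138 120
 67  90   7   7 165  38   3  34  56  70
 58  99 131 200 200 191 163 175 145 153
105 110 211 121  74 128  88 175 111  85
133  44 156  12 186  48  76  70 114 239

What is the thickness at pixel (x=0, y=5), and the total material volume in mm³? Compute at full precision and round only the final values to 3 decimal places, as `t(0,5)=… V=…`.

t(0,5)=2.446 V=323.335

span = t_max - t_min = 4.48 - 0.58 = 3.900
L(0,5) = 133, L_eff = 133/255 = 0.521569
t(0,5) = 4.48 - 3.900·0.521569 = 2.446
Σt over all 6·10 pixels = 13254/85 ≈ 155.9294118
V = pitch²·Σt = 1.44²·13254/85 = 323.335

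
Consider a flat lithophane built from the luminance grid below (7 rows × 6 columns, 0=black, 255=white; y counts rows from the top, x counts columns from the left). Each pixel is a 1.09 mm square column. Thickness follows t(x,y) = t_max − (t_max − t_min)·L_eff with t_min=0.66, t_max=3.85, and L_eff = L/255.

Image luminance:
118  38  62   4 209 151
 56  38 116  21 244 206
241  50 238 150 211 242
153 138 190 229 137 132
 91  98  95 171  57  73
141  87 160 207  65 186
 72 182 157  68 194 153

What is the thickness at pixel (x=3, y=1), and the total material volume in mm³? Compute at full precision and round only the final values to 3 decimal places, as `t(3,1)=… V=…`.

span = t_max - t_min = 3.85 - 0.66 = 3.190
L(3,1) = 21, L_eff = 21/255 = 0.082353
t(3,1) = 3.85 - 3.190·0.082353 = 3.587
Σt over all 7·6 pixels = 775687/8500 ≈ 91.2572941
V = pitch²·Σt = 1.09²·775687/8500 = 108.423

t(3,1)=3.587 V=108.423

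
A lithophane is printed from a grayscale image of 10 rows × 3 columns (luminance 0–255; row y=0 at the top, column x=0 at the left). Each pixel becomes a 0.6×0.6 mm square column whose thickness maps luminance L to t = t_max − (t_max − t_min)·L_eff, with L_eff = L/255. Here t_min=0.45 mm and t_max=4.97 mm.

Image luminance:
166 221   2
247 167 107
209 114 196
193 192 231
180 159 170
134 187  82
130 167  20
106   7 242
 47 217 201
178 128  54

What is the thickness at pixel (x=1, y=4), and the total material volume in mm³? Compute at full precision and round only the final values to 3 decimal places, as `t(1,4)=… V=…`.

t(1,4)=2.152 V=25.254

span = t_max - t_min = 4.97 - 0.45 = 4.520
L(1,4) = 159, L_eff = 159/255 = 0.623529
t(1,4) = 4.97 - 4.520·0.623529 = 2.152
Σt over all 10·3 pixels = 52613/750 ≈ 70.1506667
V = pitch²·Σt = 0.6²·52613/750 = 25.254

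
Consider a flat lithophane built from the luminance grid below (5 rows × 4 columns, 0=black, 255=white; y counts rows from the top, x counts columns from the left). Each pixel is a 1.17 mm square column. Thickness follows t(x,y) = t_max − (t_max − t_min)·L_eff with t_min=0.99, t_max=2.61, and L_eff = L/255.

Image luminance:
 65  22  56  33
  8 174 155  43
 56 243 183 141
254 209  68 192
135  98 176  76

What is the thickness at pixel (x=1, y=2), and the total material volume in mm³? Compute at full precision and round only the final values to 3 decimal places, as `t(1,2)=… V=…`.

t(1,2)=1.066 V=50.698

span = t_max - t_min = 2.61 - 0.99 = 1.620
L(1,2) = 243, L_eff = 243/255 = 0.952941
t(1,2) = 2.61 - 1.620·0.952941 = 1.066
Σt over all 5·4 pixels = 157401/4250 ≈ 37.0355294
V = pitch²·Σt = 1.17²·157401/4250 = 50.698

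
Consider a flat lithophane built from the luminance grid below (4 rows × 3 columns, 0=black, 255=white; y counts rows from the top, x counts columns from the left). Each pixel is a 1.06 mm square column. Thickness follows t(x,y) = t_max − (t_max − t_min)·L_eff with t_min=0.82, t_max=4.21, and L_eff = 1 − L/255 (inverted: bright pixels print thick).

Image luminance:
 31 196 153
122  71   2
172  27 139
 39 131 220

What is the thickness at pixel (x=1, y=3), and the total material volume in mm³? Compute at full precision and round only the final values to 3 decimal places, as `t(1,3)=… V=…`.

t(1,3)=2.562 V=30.519

span = t_max - t_min = 4.21 - 0.82 = 3.390
L(1,3) = 131, L_eff = 1 - 131/255 = 0.486275 (inverted)
t(1,3) = 4.21 - 3.390·0.486275 = 2.562
Σt over all 4·3 pixels = 230879/8500 ≈ 27.1622353
V = pitch²·Σt = 1.06²·230879/8500 = 30.519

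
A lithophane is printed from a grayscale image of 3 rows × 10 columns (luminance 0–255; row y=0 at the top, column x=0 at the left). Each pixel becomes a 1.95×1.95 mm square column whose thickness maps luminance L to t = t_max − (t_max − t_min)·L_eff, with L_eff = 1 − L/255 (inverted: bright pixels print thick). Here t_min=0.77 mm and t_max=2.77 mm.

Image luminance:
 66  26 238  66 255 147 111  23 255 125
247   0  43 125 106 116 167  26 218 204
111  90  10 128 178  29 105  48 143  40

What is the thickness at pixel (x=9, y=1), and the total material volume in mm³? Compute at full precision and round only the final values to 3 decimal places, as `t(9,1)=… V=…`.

t(9,1)=2.370 V=190.610

span = t_max - t_min = 2.77 - 0.77 = 2.000
L(9,1) = 204, L_eff = 1 - 204/255 = 0.200000 (inverted)
t(9,1) = 2.77 - 2.000·0.200000 = 2.370
Σt over all 3·10 pixels = 5113/102 ≈ 50.1274510
V = pitch²·Σt = 1.95²·5113/102 = 190.610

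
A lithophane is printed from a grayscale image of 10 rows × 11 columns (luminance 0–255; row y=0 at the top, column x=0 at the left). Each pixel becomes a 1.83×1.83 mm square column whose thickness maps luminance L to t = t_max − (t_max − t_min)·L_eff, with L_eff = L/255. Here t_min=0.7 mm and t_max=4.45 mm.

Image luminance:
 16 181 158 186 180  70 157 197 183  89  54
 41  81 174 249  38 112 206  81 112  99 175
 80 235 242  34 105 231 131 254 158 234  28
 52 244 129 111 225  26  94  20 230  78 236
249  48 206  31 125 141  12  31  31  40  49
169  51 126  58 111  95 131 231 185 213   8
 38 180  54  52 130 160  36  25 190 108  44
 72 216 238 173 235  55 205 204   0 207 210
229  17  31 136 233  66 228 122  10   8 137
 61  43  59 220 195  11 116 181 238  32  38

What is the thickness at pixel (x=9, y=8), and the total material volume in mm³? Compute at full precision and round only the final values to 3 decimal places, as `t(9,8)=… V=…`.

t(9,8)=4.332 V=969.507

span = t_max - t_min = 4.45 - 0.7 = 3.750
L(9,8) = 8, L_eff = 8/255 = 0.031373
t(9,8) = 4.45 - 3.750·0.031373 = 4.332
Σt over all 10·11 pixels = 289.5
V = pitch²·Σt = 1.83²·289.5 = 969.507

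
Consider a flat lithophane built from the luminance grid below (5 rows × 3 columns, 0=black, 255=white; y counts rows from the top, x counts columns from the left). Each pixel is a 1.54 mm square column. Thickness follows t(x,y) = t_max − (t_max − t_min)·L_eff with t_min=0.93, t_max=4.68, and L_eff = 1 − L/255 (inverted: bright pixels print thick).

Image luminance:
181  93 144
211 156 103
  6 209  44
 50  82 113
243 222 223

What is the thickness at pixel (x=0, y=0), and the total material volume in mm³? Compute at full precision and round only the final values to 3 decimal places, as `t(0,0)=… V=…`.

t(0,0)=3.592 V=105.627

span = t_max - t_min = 4.68 - 0.93 = 3.750
L(0,0) = 181, L_eff = 1 - 181/255 = 0.290196 (inverted)
t(0,0) = 4.68 - 3.750·0.290196 = 3.592
Σt over all 5·3 pixels = 15143/340 ≈ 44.5382353
V = pitch²·Σt = 1.54²·15143/340 = 105.627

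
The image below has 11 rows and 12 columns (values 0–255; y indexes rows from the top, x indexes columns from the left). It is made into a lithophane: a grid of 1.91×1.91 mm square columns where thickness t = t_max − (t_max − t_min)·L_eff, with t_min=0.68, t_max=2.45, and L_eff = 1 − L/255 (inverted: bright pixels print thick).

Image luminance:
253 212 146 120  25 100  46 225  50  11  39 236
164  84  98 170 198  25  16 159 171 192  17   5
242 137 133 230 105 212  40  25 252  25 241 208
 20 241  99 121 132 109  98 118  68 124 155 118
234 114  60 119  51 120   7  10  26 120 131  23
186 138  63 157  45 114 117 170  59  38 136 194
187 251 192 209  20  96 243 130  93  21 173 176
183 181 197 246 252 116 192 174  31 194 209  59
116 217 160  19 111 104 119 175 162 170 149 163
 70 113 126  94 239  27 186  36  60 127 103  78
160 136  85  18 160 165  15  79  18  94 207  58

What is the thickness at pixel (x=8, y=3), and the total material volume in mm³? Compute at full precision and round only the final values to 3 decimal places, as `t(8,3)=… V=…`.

t(8,3)=1.152 V=742.508

span = t_max - t_min = 2.45 - 0.68 = 1.770
L(8,3) = 68, L_eff = 1 - 68/255 = 0.733333 (inverted)
t(8,3) = 2.45 - 1.770·0.733333 = 1.152
Σt over all 11·12 pixels = 1730029/8500 ≈ 203.5328235
V = pitch²·Σt = 1.91²·1730029/8500 = 742.508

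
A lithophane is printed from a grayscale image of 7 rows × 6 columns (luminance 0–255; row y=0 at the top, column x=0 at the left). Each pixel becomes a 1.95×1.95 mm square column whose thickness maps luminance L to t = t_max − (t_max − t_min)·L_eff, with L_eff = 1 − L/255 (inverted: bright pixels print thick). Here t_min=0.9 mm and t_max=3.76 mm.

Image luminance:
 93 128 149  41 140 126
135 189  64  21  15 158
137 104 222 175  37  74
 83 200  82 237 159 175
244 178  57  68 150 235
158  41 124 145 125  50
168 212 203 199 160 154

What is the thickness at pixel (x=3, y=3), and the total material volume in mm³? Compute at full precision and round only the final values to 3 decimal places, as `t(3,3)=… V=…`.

span = t_max - t_min = 3.76 - 0.9 = 2.860
L(3,3) = 237, L_eff = 1 - 237/255 = 0.070588 (inverted)
t(3,3) = 3.76 - 2.860·0.070588 = 3.558
Σt over all 7·6 pixels = 256979/2550 ≈ 100.7760784
V = pitch²·Σt = 1.95²·256979/2550 = 383.201

t(3,3)=3.558 V=383.201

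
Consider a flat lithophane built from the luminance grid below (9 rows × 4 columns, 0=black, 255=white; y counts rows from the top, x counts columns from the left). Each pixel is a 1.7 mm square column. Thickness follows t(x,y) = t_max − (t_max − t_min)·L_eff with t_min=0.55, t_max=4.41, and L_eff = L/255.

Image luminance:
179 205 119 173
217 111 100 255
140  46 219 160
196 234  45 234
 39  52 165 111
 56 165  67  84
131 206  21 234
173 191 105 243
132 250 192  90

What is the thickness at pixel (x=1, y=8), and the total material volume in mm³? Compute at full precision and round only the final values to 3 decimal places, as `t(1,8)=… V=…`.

span = t_max - t_min = 4.41 - 0.55 = 3.860
L(1,8) = 250, L_eff = 250/255 = 0.980392
t(1,8) = 4.41 - 3.860·0.980392 = 0.626
Σt over all 9·4 pixels = 33119/425 ≈ 77.9270588
V = pitch²·Σt = 1.7²·33119/425 = 225.209

t(1,8)=0.626 V=225.209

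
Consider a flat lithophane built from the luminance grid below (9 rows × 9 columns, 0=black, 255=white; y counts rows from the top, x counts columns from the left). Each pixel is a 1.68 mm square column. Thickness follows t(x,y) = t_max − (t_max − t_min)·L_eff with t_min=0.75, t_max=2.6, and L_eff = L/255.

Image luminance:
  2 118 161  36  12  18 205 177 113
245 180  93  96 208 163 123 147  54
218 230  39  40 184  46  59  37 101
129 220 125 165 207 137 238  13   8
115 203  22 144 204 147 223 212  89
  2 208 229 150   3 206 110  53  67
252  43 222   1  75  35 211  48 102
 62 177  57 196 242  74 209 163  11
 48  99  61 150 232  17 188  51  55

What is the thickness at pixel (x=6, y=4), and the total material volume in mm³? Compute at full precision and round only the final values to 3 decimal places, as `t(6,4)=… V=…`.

t(6,4)=0.982 V=393.423

span = t_max - t_min = 2.6 - 0.75 = 1.850
L(6,4) = 223, L_eff = 223/255 = 0.874510
t(6,4) = 2.6 - 1.850·0.874510 = 0.982
Σt over all 9·9 pixels = 142181/1020 ≈ 139.3931373
V = pitch²·Σt = 1.68²·142181/1020 = 393.423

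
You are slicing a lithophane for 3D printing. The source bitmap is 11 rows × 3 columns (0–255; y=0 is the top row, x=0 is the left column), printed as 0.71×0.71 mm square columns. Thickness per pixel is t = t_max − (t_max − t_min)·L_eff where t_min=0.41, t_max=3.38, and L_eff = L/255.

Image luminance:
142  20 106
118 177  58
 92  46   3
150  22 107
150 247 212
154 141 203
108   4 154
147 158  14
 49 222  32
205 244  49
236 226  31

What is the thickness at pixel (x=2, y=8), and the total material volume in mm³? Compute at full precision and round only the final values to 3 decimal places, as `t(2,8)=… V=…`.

t(2,8)=3.007 V=32.584

span = t_max - t_min = 3.38 - 0.41 = 2.970
L(2,8) = 32, L_eff = 32/255 = 0.125490
t(2,8) = 3.38 - 2.970·0.125490 = 3.007
Σt over all 11·3 pixels = 549417/8500 ≈ 64.6372941
V = pitch²·Σt = 0.71²·549417/8500 = 32.584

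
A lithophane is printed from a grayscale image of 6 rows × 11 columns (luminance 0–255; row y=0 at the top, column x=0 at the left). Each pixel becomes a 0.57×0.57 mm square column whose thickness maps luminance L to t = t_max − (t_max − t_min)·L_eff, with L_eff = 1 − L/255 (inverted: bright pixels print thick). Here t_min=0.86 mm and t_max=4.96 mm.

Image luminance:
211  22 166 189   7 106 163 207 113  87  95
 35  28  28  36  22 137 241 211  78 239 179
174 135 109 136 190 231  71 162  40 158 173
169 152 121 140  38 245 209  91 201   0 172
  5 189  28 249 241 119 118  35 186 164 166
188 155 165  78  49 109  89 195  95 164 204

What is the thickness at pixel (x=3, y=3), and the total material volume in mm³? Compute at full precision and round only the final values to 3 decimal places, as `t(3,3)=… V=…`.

span = t_max - t_min = 4.96 - 0.86 = 4.100
L(3,3) = 140, L_eff = 1 - 140/255 = 0.450980 (inverted)
t(3,3) = 4.96 - 4.100·0.450980 = 3.111
Σt over all 6·11 pixels = 250883/1275 ≈ 196.7709804
V = pitch²·Σt = 0.57²·250883/1275 = 63.931

t(3,3)=3.111 V=63.931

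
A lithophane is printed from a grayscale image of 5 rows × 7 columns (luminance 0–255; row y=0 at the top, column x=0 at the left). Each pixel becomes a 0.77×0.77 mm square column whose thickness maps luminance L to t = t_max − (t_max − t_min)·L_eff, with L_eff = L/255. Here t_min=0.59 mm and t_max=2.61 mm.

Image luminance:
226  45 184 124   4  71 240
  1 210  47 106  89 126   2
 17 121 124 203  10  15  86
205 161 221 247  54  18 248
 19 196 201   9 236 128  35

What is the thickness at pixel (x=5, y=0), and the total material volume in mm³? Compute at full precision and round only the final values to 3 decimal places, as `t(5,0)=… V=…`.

t(5,0)=2.048 V=35.238

span = t_max - t_min = 2.61 - 0.59 = 2.020
L(5,0) = 71, L_eff = 71/255 = 0.278431
t(5,0) = 2.61 - 2.020·0.278431 = 2.048
Σt over all 5·7 pixels = 59.434
V = pitch²·Σt = 0.77²·59.434 = 35.238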